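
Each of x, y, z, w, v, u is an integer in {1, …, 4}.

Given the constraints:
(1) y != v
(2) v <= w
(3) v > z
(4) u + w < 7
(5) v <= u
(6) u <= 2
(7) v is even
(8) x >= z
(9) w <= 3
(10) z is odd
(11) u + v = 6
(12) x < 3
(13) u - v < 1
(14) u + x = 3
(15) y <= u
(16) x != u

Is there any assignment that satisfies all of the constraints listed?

From constraint 6: u ≤ 2. From constraints 2 and 9: v ≤ w ≤ 3. Hence u + v ≤ 5. But constraint 11 requires u + v = 6, and 6 > 5. Contradiction.

Unsatisfiable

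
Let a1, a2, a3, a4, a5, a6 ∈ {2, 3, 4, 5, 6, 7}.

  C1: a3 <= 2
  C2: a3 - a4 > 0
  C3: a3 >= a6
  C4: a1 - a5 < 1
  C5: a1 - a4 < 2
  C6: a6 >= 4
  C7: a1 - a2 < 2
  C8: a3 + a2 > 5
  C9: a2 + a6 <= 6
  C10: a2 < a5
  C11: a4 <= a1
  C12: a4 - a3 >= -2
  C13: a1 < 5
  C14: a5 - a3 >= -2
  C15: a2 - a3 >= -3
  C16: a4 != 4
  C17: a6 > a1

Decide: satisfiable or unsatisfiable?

Unsatisfiable

From constraints 3 and 6: a3 ≥ a6 and a6 ≥ 4, so a3 ≥ 4. From constraint 1: a3 ≤ 2. But 2 < 4, so no value of a3 works.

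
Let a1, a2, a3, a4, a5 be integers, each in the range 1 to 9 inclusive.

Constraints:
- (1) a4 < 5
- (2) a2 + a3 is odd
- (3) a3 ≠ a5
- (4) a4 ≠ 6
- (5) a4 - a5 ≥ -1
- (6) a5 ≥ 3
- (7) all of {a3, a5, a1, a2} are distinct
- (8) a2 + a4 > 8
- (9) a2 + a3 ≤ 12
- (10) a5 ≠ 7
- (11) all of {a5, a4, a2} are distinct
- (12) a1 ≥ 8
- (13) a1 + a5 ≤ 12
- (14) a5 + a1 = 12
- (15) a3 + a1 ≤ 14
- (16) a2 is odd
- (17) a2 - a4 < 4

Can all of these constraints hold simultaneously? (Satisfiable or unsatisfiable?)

Setting (a1, a2, a3, a4, a5) = (9, 7, 4, 4, 3) satisfies everything: constraint 5: a4 - a5 = 1; constraint 8: a2 + a4 = 11; constraint 9: a2 + a3 = 11, and the others follow.

Satisfiable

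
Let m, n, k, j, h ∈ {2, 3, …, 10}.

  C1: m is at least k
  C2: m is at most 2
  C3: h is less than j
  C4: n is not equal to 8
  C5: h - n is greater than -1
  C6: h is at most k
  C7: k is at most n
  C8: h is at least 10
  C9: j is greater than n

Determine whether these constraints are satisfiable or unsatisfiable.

Unsatisfiable

From constraints 6 and 8: k ≥ h and h ≥ 10, so k ≥ 10. From constraints 1 and 2: k ≤ m and m ≤ 2, so k ≤ 2. But 2 < 10, so no value of k works.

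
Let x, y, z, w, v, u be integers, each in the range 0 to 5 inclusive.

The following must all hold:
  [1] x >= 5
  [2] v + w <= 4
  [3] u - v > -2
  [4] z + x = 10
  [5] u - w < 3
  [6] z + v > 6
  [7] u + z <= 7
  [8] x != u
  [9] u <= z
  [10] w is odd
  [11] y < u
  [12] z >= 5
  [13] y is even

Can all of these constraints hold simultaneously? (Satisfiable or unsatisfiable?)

Take x = 5, y = 0, z = 5, w = 1, v = 3, u = 2. Then constraint 2: v + w = 4; constraint 3: u - v = -1, and every other listed constraint is also met.

Satisfiable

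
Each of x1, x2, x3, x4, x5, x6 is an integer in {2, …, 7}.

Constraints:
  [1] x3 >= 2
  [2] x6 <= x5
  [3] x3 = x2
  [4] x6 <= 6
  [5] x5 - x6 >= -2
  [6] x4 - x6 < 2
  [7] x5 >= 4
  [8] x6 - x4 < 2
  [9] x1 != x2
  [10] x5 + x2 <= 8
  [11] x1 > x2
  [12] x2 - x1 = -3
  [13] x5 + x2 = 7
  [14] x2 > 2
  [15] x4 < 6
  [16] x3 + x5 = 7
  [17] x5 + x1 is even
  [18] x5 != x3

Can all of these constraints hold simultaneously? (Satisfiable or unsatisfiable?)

Satisfiable

Setting (x1, x2, x3, x4, x5, x6) = (6, 3, 3, 4, 4, 3) satisfies everything: constraint 5: x5 - x6 = 1; constraint 6: x4 - x6 = 1, and the others follow.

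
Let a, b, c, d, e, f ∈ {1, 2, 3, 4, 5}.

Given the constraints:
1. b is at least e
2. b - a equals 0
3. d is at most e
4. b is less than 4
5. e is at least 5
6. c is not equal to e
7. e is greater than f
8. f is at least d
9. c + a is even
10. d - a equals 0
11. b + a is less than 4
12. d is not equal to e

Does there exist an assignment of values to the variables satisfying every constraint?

From constraints 1 and 5: b ≥ e and e ≥ 5, so b ≥ 5. From constraint 4: b ≤ 3. But 3 < 5, so no value of b works.

Unsatisfiable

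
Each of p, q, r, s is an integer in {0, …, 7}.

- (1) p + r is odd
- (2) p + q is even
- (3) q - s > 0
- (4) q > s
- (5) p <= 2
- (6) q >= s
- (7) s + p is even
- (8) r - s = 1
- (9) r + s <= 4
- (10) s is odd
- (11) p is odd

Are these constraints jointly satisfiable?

Satisfiable

Setting (p, q, r, s) = (1, 3, 2, 1) satisfies everything: constraint 3: q - s = 2; constraint 8: r - s = 1; constraint 9: r + s = 3, and the others follow.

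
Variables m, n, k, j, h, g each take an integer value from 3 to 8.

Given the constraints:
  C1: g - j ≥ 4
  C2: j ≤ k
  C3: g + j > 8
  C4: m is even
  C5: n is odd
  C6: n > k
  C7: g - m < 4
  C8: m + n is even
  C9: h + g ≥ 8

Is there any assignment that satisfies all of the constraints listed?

Constraint 4 makes m even and constraint 5 makes n odd, so m + n must be odd. Constraint 8 says m + n is even — contradiction.

Unsatisfiable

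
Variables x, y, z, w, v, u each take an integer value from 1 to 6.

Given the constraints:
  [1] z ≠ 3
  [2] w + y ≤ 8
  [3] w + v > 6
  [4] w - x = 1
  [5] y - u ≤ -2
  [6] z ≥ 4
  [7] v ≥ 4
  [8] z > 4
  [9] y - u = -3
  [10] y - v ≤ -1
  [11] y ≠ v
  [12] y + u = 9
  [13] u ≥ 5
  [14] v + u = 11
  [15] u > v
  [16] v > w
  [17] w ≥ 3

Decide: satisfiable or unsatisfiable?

Satisfiable

Try x = 2, y = 3, z = 5, w = 3, v = 5, u = 6.
Check constraint 2: w + y = 6; constraint 3: w + v = 8; constraint 4: w - x = 1. The remaining constraints are straightforward to verify.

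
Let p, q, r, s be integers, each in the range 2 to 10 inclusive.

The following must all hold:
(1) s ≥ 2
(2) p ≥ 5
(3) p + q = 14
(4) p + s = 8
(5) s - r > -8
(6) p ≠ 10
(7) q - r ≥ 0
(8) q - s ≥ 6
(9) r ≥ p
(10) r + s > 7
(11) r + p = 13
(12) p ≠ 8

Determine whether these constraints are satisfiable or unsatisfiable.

One satisfying assignment is p = 6, q = 8, r = 7, s = 2.
For the less obvious constraints — constraint 3: p + q = 14; constraint 4: p + s = 8; constraint 5: s - r = -5 — and the others hold by inspection.

Satisfiable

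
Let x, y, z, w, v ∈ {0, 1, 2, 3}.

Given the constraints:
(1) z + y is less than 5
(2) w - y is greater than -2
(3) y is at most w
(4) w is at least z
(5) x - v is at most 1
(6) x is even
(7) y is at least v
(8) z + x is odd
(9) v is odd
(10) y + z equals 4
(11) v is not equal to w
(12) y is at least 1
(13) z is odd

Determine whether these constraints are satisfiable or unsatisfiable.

Satisfiable

The assignment x = 0, y = 3, z = 1, w = 3, v = 1 works:
  constraint 1 holds since z + y = 4.
  constraint 2 holds since w - y = 0.
  constraint 5 holds since x - v = -1.
The rest check out directly.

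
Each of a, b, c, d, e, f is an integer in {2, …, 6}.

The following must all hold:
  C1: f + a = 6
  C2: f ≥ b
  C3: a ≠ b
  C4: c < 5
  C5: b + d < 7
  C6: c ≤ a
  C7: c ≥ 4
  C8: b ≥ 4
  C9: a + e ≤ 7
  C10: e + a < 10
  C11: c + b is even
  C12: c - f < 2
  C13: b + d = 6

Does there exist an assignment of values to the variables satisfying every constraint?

Unsatisfiable

From constraints 2 and 8: f ≥ b ≥ 4. From constraints 6 and 7: a ≥ c ≥ 4. Hence f + a ≥ 8. But constraint 1 requires f + a = 6, and 6 < 8. Contradiction.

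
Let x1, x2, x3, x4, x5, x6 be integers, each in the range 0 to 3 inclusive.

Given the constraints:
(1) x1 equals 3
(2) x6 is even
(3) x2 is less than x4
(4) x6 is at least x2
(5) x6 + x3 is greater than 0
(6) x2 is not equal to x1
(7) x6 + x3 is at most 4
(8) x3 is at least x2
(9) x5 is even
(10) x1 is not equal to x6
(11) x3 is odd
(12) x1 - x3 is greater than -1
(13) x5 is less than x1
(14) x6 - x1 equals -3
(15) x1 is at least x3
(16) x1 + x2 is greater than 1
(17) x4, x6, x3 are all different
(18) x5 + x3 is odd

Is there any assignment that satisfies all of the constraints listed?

One satisfying assignment is x1 = 3, x2 = 0, x3 = 3, x4 = 2, x5 = 0, x6 = 0.
For the less obvious constraints — constraint 5: x6 + x3 = 3; constraint 7: x6 + x3 = 3 — and the others hold by inspection.

Satisfiable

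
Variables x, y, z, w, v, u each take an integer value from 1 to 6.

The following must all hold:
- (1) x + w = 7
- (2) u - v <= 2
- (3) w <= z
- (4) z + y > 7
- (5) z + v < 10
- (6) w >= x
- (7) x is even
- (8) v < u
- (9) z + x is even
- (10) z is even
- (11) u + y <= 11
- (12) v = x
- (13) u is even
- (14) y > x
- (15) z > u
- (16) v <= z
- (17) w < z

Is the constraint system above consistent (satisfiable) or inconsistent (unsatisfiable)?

The assignment x = 2, y = 4, z = 6, w = 5, v = 2, u = 4 works:
  constraint 1 holds since x + w = 7.
  constraint 2 holds since u - v = 2.
The rest check out directly.

Satisfiable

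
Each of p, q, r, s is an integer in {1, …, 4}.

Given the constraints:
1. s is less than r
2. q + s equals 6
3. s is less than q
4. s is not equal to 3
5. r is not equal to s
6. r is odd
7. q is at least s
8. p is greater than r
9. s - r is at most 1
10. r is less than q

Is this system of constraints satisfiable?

The assignment p = 4, q = 4, r = 3, s = 2 works:
  constraint 2 holds since q + s = 6.
  constraint 6 holds since r = 3 is odd.
  constraint 9 holds since s - r = -1.
The rest check out directly.

Satisfiable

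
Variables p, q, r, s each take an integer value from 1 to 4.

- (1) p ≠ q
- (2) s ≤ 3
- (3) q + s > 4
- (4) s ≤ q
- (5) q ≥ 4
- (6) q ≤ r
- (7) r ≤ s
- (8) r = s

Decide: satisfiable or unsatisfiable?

Unsatisfiable

From constraints 5 and 6: r ≥ q and q ≥ 4, so r ≥ 4. From constraints 2 and 7: r ≤ s and s ≤ 3, so r ≤ 3. But 3 < 4, so no value of r works.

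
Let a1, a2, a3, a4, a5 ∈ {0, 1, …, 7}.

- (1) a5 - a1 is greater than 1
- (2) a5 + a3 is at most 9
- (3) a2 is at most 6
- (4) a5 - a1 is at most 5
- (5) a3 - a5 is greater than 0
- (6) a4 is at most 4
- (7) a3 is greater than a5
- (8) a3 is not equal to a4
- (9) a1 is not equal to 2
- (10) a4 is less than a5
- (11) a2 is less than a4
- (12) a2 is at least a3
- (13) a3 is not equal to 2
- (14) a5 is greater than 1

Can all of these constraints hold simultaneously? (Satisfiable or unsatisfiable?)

Unsatisfiable

Constraints 7, 10, 11, and 12 give a5 < a3, a3 ≤ a2, a2 < a4, a4 < a5. Chaining: a5 < a3 ≤ a2 < a4 < a5, which forces a5 < a5 — impossible.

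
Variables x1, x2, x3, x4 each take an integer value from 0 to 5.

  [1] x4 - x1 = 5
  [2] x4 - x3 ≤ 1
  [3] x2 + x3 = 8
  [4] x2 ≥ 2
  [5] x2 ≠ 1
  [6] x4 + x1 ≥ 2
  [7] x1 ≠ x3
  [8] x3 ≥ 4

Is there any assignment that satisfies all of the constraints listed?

Satisfiable

Setting (x1, x2, x3, x4) = (0, 3, 5, 5) satisfies everything: constraint 1: x4 - x1 = 5; constraint 2: x4 - x3 = 0, and the others follow.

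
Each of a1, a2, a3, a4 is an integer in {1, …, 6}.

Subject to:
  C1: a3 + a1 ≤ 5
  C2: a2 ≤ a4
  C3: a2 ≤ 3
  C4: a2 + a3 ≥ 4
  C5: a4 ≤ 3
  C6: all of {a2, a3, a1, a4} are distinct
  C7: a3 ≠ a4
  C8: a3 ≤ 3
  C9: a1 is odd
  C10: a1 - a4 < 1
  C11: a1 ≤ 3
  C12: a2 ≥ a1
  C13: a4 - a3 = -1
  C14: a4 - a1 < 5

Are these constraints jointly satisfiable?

Unsatisfiable

Constraints 3, 5, 8, and 11 confine each of a2, a3, a1, a4 to the 3 values {1, …, 3} (the domain already gives each ≥ 1).
Constraint 6 requires all 4 of them to be distinct, but only 3 values are available — impossible by the pigeonhole principle.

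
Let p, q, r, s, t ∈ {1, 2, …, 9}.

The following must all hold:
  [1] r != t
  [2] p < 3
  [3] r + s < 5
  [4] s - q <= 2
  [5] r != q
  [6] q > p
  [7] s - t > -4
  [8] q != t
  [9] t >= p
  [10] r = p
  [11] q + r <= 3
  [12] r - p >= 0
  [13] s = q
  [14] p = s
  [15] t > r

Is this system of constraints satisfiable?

Unsatisfiable

From constraints 10, 13, and 14, r = p = s = q, so r = q. But constraint 5 says r ≠ q. Contradiction.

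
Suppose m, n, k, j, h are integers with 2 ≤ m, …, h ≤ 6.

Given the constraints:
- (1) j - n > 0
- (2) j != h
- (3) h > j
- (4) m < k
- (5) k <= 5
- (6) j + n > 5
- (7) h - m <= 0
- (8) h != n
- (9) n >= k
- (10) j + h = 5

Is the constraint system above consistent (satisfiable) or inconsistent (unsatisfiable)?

Constraints 1, 3, 4, 7, and 9 give k ≤ n, n < j, j < h, h ≤ m, m < k. Chaining: k ≤ n < j < h ≤ m < k, which forces k < k — impossible.

Unsatisfiable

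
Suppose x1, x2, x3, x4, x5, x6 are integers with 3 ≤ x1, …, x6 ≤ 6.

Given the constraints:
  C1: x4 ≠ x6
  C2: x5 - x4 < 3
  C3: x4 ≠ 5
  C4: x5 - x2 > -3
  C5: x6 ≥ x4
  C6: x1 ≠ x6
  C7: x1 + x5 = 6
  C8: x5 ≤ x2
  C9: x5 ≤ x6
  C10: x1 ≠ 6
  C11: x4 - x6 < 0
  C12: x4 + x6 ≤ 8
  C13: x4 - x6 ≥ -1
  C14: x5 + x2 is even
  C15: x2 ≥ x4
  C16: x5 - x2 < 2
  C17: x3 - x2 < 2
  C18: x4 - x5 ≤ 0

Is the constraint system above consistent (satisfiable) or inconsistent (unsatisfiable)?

One satisfying assignment is x1 = 3, x2 = 3, x3 = 3, x4 = 3, x5 = 3, x6 = 4.
For the less obvious constraints — constraint 2: x5 - x4 = 0; constraint 4: x5 - x2 = 0 — and the others hold by inspection.

Satisfiable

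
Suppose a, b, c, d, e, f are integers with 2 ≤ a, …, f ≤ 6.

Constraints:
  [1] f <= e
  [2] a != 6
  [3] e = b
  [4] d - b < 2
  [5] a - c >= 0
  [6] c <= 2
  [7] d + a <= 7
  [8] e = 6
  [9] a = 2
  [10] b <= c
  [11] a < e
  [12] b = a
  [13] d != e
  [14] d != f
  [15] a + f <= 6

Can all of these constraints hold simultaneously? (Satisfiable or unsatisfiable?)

Constraint 8 fixes e = 6 and constraint 9 fixes a = 2. Constraints 3 and 12 give e = b = a, so e = a. But 6 ≠ 2 — contradiction.

Unsatisfiable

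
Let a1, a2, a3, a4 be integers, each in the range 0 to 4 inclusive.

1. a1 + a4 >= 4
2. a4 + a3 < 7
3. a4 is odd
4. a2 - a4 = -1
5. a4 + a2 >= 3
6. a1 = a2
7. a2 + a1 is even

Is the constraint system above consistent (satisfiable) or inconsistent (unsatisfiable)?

Satisfiable

Setting (a1, a2, a3, a4) = (2, 2, 3, 3) satisfies everything: constraint 1: a1 + a4 = 5; constraint 2: a4 + a3 = 6; constraint 4: a2 - a4 = -1, and the others follow.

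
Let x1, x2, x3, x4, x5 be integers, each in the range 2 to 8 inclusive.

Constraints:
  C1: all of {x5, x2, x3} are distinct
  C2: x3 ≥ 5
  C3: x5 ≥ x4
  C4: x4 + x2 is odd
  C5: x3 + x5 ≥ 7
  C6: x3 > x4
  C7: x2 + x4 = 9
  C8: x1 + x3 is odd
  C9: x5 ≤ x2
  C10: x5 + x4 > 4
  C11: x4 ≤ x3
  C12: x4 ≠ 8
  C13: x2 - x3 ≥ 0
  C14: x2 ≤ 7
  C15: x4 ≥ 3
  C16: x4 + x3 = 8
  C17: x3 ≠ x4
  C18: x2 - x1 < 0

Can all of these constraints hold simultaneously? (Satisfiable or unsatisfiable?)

The assignment x1 = 8, x2 = 6, x3 = 5, x4 = 3, x5 = 3 works:
  constraint 5 holds since x3 + x5 = 8.
  constraint 7 holds since x2 + x4 = 9.
  constraint 10 holds since x5 + x4 = 6.
The rest check out directly.

Satisfiable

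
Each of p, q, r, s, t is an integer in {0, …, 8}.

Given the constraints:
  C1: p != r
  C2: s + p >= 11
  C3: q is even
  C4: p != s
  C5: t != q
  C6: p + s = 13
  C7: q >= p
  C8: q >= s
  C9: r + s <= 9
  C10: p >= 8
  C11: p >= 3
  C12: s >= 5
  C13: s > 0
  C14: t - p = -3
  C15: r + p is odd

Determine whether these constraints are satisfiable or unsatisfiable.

Take p = 8, q = 8, r = 3, s = 5, t = 5. Then constraint 2: s + p = 13; constraint 6: p + s = 13, and every other listed constraint is also met.

Satisfiable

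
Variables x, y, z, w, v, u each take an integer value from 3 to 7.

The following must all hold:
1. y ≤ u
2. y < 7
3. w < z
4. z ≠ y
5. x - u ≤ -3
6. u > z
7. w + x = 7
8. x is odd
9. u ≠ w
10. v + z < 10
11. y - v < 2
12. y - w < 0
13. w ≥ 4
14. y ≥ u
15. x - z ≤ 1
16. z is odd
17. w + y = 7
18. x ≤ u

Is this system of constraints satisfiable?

Constraints 3, 6, 12, and 14 give w < z, z < u, u ≤ y, y < w. Chaining: w < z < u ≤ y < w, which forces w < w — impossible.

Unsatisfiable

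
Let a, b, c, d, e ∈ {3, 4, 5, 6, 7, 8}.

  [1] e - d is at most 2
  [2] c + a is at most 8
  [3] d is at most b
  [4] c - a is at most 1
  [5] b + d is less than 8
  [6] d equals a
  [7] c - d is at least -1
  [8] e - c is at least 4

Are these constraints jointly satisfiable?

Unsatisfiable

Constraints 1, 7, and 8 give d − e ≥ -2, e − c ≥ 4, c − d ≥ -1.
Adding all 3 inequalities: the left sides telescope to 0, and the right sides sum to (-2) + 4 + (-1) = 1. So 0 ≥ 1, which is false.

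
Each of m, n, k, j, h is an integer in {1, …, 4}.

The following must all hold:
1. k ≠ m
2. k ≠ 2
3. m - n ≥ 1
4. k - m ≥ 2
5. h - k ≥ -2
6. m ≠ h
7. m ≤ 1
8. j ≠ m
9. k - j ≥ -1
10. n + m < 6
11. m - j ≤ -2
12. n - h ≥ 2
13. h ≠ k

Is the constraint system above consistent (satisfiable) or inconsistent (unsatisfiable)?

Constraints 3, 5, 9, 11, and 12 give n − h ≥ 2, h − k ≥ -2, k − j ≥ -1, j − m ≥ 2, m − n ≥ 1.
Adding all 5 inequalities: the left sides telescope to 0, and the right sides sum to 2 + (-2) + (-1) + 2 + 1 = 2. So 0 ≥ 2, which is false.

Unsatisfiable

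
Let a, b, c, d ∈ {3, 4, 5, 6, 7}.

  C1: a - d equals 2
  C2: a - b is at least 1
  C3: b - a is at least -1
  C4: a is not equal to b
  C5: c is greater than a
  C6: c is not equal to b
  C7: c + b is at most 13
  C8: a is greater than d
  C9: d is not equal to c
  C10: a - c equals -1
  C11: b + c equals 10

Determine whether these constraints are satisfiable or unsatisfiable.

Satisfiable

One satisfying assignment is a = 5, b = 4, c = 6, d = 3.
For the less obvious constraints — constraint 1: a - d = 2; constraint 2: a - b = 1 — and the others hold by inspection.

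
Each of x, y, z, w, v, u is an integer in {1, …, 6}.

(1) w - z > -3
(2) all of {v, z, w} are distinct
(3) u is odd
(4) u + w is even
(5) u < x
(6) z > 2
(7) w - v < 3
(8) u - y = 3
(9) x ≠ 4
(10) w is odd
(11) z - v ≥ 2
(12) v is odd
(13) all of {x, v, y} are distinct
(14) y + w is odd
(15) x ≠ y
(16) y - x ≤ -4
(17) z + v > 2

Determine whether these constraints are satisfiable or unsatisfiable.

Satisfiable

One satisfying assignment is x = 6, y = 2, z = 4, w = 3, v = 1, u = 5.
For the less obvious constraints — constraint 1: w - z = -1; constraint 7: w - v = 2; constraint 8: u - y = 3 — and the others hold by inspection.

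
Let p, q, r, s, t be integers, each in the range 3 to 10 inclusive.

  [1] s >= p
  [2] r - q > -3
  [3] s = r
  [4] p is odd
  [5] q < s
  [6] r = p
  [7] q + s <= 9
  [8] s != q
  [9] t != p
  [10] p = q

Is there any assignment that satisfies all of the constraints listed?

Unsatisfiable

From constraints 3, 6, and 10, s = r = p = q, so s = q. But constraint 8 says s ≠ q. Contradiction.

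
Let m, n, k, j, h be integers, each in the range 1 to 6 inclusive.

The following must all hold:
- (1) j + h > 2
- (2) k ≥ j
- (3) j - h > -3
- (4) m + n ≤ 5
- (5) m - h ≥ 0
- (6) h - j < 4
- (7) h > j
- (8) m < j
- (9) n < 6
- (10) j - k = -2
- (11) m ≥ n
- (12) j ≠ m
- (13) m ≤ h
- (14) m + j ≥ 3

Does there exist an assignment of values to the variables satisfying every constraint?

Constraints 5, 7, and 8 give m < j, j < h, h ≤ m. Chaining: m < j < h ≤ m, which forces m < m — impossible.

Unsatisfiable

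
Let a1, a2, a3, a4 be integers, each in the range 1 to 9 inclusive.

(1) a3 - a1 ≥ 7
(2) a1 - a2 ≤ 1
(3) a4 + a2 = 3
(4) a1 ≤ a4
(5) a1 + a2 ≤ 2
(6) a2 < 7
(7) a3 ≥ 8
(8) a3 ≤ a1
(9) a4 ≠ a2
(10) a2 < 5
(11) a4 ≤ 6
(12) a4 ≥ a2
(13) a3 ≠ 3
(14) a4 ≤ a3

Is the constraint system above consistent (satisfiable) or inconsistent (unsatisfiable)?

From constraints 7 and 8: a1 ≥ a3 and a3 ≥ 8, so a1 ≥ 8. From constraints 4 and 11: a1 ≤ a4 and a4 ≤ 6, so a1 ≤ 6. But 6 < 8, so no value of a1 works.

Unsatisfiable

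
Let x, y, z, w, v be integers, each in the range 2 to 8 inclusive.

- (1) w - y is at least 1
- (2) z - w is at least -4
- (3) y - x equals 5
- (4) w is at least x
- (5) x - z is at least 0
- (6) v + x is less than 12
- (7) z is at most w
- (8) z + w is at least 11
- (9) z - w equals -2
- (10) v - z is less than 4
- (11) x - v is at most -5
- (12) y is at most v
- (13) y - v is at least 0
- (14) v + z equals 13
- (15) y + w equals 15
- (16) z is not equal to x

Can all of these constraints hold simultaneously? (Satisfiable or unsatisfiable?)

Constraints 1, 2, 5, 11, and 13 give v − x ≥ 5, x − z ≥ 0, z − w ≥ -4, w − y ≥ 1, y − v ≥ 0.
Adding all 5 inequalities: the left sides telescope to 0, and the right sides sum to 5 + 0 + (-4) + 1 + 0 = 2. So 0 ≥ 2, which is false.

Unsatisfiable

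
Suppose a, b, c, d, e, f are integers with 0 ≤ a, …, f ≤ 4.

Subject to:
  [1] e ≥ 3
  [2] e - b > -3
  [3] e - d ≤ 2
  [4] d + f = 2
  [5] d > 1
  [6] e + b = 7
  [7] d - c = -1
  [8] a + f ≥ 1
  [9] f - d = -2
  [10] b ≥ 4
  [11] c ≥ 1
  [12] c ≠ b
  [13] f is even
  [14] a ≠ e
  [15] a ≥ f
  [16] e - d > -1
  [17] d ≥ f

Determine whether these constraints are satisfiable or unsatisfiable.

Try a = 4, b = 4, c = 3, d = 2, e = 3, f = 0.
Check constraint 2: e - b = -1; constraint 3: e - d = 1; constraint 4: d + f = 2. The remaining constraints are straightforward to verify.

Satisfiable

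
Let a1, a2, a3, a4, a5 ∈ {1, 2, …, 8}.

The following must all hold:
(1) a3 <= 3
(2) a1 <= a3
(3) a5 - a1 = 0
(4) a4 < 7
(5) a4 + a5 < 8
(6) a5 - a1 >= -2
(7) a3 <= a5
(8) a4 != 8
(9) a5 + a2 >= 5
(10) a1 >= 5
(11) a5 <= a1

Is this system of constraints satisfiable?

From constraints 2 and 10: a3 ≥ a1 and a1 ≥ 5, so a3 ≥ 5. From constraint 1: a3 ≤ 3. But 3 < 5, so no value of a3 works.

Unsatisfiable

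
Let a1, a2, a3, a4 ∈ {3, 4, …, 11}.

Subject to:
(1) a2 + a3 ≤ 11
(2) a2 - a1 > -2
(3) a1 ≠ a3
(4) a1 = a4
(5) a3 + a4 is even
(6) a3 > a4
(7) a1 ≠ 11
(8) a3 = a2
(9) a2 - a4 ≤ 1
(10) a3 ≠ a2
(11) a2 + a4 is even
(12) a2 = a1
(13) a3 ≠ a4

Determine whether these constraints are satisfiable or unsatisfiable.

From constraints 4, 8, and 12, a3 = a2 = a1 = a4, so a3 = a4. But constraint 13 says a3 ≠ a4. Contradiction.

Unsatisfiable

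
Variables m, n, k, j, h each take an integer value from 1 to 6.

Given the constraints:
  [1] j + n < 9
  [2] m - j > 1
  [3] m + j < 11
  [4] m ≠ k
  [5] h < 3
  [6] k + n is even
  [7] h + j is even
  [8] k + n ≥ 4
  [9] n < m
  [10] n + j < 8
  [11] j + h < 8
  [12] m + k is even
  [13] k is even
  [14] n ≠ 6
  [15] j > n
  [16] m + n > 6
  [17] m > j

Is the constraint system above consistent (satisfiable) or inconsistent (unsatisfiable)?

Satisfiable

Try m = 6, n = 2, k = 4, j = 4, h = 2.
Check constraint 1: j + n = 6; constraint 2: m - j = 2; constraint 3: m + j = 10. The remaining constraints are straightforward to verify.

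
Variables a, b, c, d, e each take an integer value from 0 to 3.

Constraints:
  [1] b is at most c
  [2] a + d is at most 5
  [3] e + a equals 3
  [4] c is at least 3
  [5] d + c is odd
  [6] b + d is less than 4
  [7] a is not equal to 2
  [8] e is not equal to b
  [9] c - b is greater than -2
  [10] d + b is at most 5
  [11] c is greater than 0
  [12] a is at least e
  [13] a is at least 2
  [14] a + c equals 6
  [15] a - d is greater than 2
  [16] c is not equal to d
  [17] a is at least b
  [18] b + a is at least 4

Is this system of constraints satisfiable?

Try a = 3, b = 3, c = 3, d = 0, e = 0.
Check constraint 2: a + d = 3; constraint 3: e + a = 3; constraint 6: b + d = 3. The remaining constraints are straightforward to verify.

Satisfiable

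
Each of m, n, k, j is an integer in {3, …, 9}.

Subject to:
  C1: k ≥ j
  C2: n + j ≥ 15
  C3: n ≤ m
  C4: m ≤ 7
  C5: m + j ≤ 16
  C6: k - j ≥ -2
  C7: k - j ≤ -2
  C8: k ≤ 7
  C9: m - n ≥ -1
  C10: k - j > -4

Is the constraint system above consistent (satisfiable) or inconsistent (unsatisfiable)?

Unsatisfiable

From constraints 3 and 4: n ≤ m ≤ 7. From constraints 1 and 8: j ≤ k ≤ 7. Hence n + j ≤ 14. But constraint 2 requires n + j ≥ 15, and 15 > 14. Contradiction.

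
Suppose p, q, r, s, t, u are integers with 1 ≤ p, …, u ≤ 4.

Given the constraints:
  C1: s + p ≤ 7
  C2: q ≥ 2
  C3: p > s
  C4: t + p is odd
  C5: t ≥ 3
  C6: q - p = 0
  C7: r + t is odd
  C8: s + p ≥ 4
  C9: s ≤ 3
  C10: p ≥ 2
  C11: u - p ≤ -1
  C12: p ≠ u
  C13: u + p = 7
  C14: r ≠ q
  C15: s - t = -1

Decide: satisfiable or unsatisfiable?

Take p = 4, q = 4, r = 2, s = 2, t = 3, u = 3. Then constraint 1: s + p = 6; constraint 6: q - p = 0; constraint 8: s + p = 6, and every other listed constraint is also met.

Satisfiable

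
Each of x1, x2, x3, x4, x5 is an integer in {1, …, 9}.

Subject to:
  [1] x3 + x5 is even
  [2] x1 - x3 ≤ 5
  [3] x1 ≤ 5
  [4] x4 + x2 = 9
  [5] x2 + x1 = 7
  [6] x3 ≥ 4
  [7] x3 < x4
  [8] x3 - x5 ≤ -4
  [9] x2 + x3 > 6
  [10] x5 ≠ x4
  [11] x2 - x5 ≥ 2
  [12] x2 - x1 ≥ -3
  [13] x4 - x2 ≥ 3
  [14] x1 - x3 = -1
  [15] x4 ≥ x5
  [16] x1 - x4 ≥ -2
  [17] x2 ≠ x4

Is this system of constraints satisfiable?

Unsatisfiable

Constraints 2, 8, 11, 13, and 16 give x3 − x1 ≥ -5, x1 − x4 ≥ -2, x4 − x2 ≥ 3, x2 − x5 ≥ 2, x5 − x3 ≥ 4.
Adding all 5 inequalities: the left sides telescope to 0, and the right sides sum to (-5) + (-2) + 3 + 2 + 4 = 2. So 0 ≥ 2, which is false.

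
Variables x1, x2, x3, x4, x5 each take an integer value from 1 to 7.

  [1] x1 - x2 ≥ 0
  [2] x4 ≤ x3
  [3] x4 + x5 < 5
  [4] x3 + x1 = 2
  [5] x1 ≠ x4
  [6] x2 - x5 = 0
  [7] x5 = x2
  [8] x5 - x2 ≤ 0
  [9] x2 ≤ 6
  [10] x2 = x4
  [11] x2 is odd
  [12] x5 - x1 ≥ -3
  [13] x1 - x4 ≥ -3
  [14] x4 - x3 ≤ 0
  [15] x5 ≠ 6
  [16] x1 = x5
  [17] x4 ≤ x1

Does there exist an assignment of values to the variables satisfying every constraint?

From constraints 7, 10, and 16, x1 = x5 = x2 = x4, so x1 = x4. But constraint 5 says x1 ≠ x4. Contradiction.

Unsatisfiable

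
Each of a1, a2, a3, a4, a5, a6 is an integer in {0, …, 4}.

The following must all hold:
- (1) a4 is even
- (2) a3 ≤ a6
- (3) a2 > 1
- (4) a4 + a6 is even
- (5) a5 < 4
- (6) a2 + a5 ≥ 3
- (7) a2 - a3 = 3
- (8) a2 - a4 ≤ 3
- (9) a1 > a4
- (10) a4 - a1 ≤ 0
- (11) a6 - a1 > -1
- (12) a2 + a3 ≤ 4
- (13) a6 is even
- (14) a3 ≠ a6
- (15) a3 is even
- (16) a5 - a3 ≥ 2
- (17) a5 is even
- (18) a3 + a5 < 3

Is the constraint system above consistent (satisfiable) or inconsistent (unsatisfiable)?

Satisfiable

Try a1 = 3, a2 = 3, a3 = 0, a4 = 0, a5 = 2, a6 = 4.
Check constraint 6: a2 + a5 = 5; constraint 7: a2 - a3 = 3. The remaining constraints are straightforward to verify.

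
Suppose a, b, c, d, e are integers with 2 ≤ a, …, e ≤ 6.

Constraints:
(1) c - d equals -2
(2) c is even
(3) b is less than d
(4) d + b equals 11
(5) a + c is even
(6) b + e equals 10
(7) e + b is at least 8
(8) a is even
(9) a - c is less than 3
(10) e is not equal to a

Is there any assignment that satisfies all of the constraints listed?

One satisfying assignment is a = 4, b = 5, c = 4, d = 6, e = 5.
For the less obvious constraints — constraint 1: c - d = -2; constraint 4: d + b = 11 — and the others hold by inspection.

Satisfiable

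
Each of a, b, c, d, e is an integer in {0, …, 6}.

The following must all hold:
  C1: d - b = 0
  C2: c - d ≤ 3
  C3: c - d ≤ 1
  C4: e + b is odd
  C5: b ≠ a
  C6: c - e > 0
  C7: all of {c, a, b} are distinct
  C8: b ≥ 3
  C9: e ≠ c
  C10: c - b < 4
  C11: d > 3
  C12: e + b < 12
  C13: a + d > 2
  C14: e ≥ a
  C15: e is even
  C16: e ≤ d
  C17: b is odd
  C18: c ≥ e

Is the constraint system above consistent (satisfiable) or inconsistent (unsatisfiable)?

Satisfiable

Setting (a, b, c, d, e) = (0, 5, 6, 5, 4) satisfies everything: constraint 1: d - b = 0; constraint 2: c - d = 1, and the others follow.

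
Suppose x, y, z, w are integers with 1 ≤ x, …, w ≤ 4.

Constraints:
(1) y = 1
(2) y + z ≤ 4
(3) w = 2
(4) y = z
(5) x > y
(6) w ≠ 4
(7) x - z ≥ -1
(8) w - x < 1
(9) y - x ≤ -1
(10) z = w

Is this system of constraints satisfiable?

Unsatisfiable

Constraint 1 fixes y = 1 and constraint 3 fixes w = 2. Constraints 4 and 10 give y = z = w, so y = w. But 1 ≠ 2 — contradiction.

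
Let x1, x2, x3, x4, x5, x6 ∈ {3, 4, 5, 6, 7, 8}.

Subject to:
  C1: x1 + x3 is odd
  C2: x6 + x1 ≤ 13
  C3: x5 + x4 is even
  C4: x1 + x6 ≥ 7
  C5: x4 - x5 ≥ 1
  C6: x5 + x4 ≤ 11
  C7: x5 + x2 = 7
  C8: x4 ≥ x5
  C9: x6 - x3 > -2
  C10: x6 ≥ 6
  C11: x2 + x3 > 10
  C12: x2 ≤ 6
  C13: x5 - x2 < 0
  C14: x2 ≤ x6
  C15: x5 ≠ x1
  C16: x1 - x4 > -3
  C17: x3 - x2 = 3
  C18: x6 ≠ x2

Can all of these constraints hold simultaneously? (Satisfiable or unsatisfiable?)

Satisfiable

Take x1 = 4, x2 = 4, x3 = 7, x4 = 5, x5 = 3, x6 = 6. Then constraint 2: x6 + x1 = 10; constraint 4: x1 + x6 = 10, and every other listed constraint is also met.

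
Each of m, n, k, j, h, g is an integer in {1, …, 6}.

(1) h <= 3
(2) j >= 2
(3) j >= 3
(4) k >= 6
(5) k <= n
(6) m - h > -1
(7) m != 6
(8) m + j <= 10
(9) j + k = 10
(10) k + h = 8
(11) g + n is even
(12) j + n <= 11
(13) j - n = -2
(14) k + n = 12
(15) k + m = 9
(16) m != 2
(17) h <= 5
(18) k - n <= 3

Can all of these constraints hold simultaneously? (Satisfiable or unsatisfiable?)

Satisfiable

Try m = 3, n = 6, k = 6, j = 4, h = 2, g = 4.
Check constraint 6: m - h = 1; constraint 8: m + j = 7; constraint 9: j + k = 10. The remaining constraints are straightforward to verify.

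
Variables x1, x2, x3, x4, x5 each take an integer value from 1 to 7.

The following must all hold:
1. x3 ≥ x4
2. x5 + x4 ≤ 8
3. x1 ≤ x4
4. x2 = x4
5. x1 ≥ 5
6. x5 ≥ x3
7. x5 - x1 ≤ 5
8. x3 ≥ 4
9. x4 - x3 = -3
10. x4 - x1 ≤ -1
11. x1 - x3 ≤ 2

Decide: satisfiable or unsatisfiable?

From constraints 6 and 8: x5 ≥ x3 ≥ 4. From constraints 3 and 5: x4 ≥ x1 ≥ 5. Hence x5 + x4 ≥ 9. But constraint 2 requires x5 + x4 ≤ 8, and 8 < 9. Contradiction.

Unsatisfiable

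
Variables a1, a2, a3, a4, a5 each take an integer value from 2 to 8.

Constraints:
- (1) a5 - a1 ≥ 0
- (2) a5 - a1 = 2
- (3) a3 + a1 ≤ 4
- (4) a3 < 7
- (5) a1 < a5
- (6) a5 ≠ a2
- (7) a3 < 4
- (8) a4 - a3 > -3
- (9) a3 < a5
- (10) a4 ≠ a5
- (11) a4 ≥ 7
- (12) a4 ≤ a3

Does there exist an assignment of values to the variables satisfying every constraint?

Unsatisfiable

From constraints 11 and 12: a3 ≥ a4 and a4 ≥ 7, so a3 ≥ 7. From constraint 7: a3 ≤ 3. But 3 < 7, so no value of a3 works.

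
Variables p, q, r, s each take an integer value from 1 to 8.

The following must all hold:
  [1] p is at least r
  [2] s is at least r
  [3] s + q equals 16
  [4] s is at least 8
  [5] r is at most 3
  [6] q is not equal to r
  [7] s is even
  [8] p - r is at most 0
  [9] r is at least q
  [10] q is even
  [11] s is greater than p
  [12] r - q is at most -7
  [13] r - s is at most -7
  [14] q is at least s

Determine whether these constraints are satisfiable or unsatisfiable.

Unsatisfiable

From constraints 4 and 14: q ≥ s and s ≥ 8, so q ≥ 8. From constraints 5 and 9: q ≤ r and r ≤ 3, so q ≤ 3. But 3 < 8, so no value of q works.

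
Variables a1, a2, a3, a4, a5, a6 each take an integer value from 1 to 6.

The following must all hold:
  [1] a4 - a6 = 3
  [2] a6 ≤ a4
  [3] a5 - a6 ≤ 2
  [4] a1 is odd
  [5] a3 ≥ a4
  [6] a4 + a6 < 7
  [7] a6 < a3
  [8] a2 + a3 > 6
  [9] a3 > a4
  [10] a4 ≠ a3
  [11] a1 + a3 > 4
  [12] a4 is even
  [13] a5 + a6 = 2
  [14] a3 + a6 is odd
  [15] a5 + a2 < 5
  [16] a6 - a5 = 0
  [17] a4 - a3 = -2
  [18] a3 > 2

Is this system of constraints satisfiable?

Satisfiable

The assignment a1 = 1, a2 = 1, a3 = 6, a4 = 4, a5 = 1, a6 = 1 works:
  constraint 1 holds since a4 - a6 = 3.
  constraint 3 holds since a5 - a6 = 0.
The rest check out directly.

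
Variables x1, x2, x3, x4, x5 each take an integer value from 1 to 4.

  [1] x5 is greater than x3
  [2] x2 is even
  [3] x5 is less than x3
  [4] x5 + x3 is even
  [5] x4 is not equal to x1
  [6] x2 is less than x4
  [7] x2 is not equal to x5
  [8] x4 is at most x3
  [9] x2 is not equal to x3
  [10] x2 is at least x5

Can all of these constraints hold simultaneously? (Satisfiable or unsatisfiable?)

Unsatisfiable

Constraints 1, 6, 8, and 10 give x5 ≤ x2, x2 < x4, x4 ≤ x3, x3 < x5. Chaining: x5 ≤ x2 < x4 ≤ x3 < x5, which forces x5 < x5 — impossible.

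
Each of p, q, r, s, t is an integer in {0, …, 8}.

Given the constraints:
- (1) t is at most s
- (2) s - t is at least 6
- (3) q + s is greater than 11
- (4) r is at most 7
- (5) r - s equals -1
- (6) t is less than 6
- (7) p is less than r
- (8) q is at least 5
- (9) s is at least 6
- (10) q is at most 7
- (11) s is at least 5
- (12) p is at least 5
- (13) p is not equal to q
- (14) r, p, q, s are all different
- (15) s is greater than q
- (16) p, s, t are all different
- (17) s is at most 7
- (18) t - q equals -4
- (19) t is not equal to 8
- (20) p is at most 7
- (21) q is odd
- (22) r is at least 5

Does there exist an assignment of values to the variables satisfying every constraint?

Constraints 4, 8, 10, 11, 12, 17, 20, and 22 confine each of r, p, q, s to the 3 values {5, …, 7}.
Constraint 14 requires all 4 of them to be distinct, but only 3 values are available — impossible by the pigeonhole principle.

Unsatisfiable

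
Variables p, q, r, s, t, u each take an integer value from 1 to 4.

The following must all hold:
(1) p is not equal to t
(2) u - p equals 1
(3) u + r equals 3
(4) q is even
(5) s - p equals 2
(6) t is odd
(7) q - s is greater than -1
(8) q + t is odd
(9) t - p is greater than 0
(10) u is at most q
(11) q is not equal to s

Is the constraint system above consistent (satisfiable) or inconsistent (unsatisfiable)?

Satisfiable

The assignment p = 1, q = 4, r = 1, s = 3, t = 3, u = 2 works:
  constraint 2 holds since u - p = 1.
  constraint 3 holds since u + r = 3.
The rest check out directly.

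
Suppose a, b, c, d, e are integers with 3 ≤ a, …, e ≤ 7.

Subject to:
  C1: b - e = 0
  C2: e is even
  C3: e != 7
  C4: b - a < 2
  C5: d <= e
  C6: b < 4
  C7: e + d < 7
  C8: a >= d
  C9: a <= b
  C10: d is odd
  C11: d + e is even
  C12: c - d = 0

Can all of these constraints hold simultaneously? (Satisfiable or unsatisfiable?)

Constraint 10 makes d odd and constraint 2 makes e even, so d + e must be odd. Constraint 11 says d + e is even — contradiction.

Unsatisfiable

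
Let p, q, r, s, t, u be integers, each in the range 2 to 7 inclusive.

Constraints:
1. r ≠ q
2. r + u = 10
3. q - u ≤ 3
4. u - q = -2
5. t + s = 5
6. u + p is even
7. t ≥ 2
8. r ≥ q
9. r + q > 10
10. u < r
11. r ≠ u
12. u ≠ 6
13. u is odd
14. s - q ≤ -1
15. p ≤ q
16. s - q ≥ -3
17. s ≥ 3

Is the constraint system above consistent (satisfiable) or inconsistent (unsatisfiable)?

Satisfiable

The assignment p = 5, q = 5, r = 7, s = 3, t = 2, u = 3 works:
  constraint 2 holds since r + u = 10.
  constraint 3 holds since q - u = 2.
The rest check out directly.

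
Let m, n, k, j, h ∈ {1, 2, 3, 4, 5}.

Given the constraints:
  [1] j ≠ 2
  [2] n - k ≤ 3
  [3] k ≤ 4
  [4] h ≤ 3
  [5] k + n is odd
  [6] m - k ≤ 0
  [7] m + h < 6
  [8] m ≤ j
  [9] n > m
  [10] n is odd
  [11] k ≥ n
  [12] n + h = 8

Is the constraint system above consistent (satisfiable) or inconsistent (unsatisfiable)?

From constraints 3 and 11: n ≤ k ≤ 4. From constraint 4: h ≤ 3. Hence n + h ≤ 7. But constraint 12 requires n + h = 8, and 8 > 7. Contradiction.

Unsatisfiable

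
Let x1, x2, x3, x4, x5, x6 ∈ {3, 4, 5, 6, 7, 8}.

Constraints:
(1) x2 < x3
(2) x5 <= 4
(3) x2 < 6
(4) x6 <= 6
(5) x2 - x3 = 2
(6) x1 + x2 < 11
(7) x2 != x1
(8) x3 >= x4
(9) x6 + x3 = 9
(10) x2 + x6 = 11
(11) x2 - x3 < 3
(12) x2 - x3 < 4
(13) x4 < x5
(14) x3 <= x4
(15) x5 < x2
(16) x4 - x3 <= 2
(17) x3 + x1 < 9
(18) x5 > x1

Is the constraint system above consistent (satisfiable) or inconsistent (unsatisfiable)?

Unsatisfiable

Constraints 1, 13, 14, and 15 give x3 ≤ x4, x4 < x5, x5 < x2, x2 < x3. Chaining: x3 ≤ x4 < x5 < x2 < x3, which forces x3 < x3 — impossible.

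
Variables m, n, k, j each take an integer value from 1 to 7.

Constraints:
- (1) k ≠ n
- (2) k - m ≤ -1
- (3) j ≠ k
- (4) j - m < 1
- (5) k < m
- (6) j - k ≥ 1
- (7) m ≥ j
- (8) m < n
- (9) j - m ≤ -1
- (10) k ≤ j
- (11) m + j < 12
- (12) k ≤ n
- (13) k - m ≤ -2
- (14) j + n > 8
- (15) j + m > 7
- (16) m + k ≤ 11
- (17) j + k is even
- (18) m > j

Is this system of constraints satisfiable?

One satisfying assignment is m = 6, n = 7, k = 2, j = 4.
For the less obvious constraints — constraint 2: k - m = -4; constraint 4: j - m = -2; constraint 6: j - k = 2 — and the others hold by inspection.

Satisfiable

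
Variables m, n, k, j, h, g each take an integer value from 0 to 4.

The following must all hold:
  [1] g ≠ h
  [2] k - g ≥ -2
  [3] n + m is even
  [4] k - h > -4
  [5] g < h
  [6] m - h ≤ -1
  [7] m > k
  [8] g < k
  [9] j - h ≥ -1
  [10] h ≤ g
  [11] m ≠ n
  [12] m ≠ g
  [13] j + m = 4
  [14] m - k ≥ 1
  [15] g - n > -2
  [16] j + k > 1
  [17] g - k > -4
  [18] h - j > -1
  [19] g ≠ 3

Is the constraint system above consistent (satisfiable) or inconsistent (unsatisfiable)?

Constraints 6, 7, 8, and 10 give h ≤ g, g < k, k < m, m < h. Chaining: h ≤ g < k < m < h, which forces h < h — impossible.

Unsatisfiable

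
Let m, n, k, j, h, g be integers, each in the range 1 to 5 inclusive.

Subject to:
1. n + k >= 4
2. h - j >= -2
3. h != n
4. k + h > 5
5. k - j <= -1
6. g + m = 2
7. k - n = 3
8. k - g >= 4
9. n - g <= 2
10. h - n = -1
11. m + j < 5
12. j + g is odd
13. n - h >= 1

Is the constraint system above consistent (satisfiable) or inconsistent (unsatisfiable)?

Unsatisfiable

Constraints 2, 5, 8, 9, and 13 give g − n ≥ -2, n − h ≥ 1, h − j ≥ -2, j − k ≥ 1, k − g ≥ 4.
Adding all 5 inequalities: the left sides telescope to 0, and the right sides sum to (-2) + 1 + (-2) + 1 + 4 = 2. So 0 ≥ 2, which is false.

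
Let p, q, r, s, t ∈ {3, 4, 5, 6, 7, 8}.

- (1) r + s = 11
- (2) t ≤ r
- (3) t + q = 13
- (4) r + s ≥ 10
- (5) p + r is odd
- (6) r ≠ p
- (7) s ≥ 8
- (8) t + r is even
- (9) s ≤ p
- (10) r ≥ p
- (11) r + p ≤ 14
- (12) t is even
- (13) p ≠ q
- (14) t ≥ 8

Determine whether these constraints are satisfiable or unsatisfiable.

Unsatisfiable

From constraints 2 and 14: r ≥ t ≥ 8. From constraints 7 and 9: p ≥ s ≥ 8. Hence r + p ≥ 16. But constraint 11 requires r + p ≤ 14, and 14 < 16. Contradiction.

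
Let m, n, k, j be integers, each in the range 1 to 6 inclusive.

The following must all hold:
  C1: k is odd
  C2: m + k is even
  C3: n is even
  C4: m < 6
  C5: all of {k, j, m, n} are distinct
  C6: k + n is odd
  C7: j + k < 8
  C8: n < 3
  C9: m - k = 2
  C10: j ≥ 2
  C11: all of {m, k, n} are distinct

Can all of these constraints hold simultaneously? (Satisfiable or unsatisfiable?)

Satisfiable

Try m = 3, n = 2, k = 1, j = 4.
Check constraint 7: j + k = 5; constraint 9: m - k = 2. The remaining constraints are straightforward to verify.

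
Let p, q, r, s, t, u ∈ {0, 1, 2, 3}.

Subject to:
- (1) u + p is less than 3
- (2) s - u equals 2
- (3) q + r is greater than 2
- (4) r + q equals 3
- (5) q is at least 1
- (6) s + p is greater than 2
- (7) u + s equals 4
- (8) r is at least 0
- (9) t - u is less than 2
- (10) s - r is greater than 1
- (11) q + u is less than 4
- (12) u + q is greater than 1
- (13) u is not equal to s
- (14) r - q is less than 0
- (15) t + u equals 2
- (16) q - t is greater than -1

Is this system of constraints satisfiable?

Satisfiable

The assignment p = 1, q = 2, r = 1, s = 3, t = 1, u = 1 works:
  constraint 1 holds since u + p = 2.
  constraint 2 holds since s - u = 2.
  constraint 3 holds since q + r = 3.
The rest check out directly.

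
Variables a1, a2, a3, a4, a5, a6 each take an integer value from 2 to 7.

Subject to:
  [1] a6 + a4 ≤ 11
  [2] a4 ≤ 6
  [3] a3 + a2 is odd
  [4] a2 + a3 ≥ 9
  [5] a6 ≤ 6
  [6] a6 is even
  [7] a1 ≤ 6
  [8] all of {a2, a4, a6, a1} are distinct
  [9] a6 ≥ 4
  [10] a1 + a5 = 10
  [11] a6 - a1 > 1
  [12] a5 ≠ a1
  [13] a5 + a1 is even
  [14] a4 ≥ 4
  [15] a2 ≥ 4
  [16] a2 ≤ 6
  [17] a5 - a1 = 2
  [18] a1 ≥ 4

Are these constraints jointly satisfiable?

Unsatisfiable

Constraints 2, 5, 7, 9, 14, 15, 16, and 18 confine each of a2, a4, a6, a1 to the 3 values {4, …, 6}.
Constraint 8 requires all 4 of them to be distinct, but only 3 values are available — impossible by the pigeonhole principle.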